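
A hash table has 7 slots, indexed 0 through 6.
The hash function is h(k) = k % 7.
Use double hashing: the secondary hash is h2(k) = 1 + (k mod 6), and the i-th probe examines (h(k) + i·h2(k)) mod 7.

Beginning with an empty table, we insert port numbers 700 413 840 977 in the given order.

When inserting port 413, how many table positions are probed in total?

2

700 hashes to 0; slot 0 is free => place at 0.
413 hashes to 0, h2=6; 0 taken => place at 6.
840 hashes to 0, h2=1; 0 taken => place at 1.
977 hashes to 4; slot 4 is free => place at 4.
Table: [700, 840, -, -, 977, -, 413]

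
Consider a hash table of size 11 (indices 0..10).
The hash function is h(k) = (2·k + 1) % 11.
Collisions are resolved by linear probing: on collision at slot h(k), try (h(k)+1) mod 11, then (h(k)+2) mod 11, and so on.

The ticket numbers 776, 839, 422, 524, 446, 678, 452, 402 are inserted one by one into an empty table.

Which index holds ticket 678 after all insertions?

776: h=2 => slot 2
839: h=7 => slot 7
422: h=9 => slot 9
524: h=4 => slot 4
446: h=2, probe 2,3 => slot 3
678: h=4, probe 4,5 => slot 5
452: h=3, probe 3,4,5,6 => slot 6
402: h=2, probe 2,3,4,5,6,7,8 => slot 8
Table: [∅, ∅, 776, 446, 524, 678, 452, 839, 402, 422, ∅]

5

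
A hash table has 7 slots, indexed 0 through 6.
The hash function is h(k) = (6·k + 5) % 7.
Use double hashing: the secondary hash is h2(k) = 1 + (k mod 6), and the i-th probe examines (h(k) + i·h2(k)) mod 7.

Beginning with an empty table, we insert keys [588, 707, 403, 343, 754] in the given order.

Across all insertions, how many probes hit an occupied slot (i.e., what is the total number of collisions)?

Insert 588: h=5, slot 5 empty => index 5.
Insert 707: h=5, h2=6, slot 5 occupied => index 4.
Insert 403: h=1, slot 1 empty => index 1.
Insert 343: h=5, h2=2, slot 5 occupied => index 0.
Insert 754: h=0, h2=5, slots 0,5 occupied => index 3.
Table: [343, 403, ∅, 754, 707, 588, ∅]

4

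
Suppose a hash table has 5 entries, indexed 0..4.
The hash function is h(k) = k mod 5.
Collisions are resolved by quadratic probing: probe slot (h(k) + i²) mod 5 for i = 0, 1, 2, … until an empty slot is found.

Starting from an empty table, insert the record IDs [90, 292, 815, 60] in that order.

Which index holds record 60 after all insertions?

4

90 hashes to 0; slot 0 is free => place at 0.
292 hashes to 2; slot 2 is free => place at 2.
815 hashes to 0; 0 taken => place at 1.
60 hashes to 0; 0,1 taken => place at 4.
Table: [90, 815, 292, —, 60]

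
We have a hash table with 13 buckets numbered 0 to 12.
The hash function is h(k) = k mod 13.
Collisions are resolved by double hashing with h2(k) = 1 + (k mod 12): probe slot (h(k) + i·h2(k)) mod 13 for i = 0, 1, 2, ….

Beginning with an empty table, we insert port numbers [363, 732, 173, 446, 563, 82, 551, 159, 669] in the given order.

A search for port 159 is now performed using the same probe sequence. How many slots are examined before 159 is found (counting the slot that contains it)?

363 hashes to 12; slot 12 is free => place at 12.
732 hashes to 4; slot 4 is free => place at 4.
173 hashes to 4, h2=6; 4 taken => place at 10.
446 hashes to 4, h2=3; 4 taken => place at 7.
563 hashes to 4, h2=12; 4 taken => place at 3.
82 hashes to 4, h2=11; 4 taken => place at 2.
551 hashes to 5; slot 5 is free => place at 5.
159 hashes to 3, h2=4; 3,7 taken => place at 11.
669 hashes to 6; slot 6 is free => place at 6.
Table: [—, —, 82, 563, 732, 551, 669, 446, —, —, 173, 159, 363]
Lookup 159: h=3, h2=4, probe 3,7,11 → found at 11.

3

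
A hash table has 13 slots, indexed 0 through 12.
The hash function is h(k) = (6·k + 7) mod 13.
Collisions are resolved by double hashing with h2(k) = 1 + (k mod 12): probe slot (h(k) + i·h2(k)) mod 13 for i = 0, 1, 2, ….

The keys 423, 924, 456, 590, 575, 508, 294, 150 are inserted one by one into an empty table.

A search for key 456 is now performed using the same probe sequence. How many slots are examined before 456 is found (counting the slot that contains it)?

2

423: h=10 → slot 10
924: h=0 → slot 0
456: h=0, h2=1, probe 0,1 → slot 1
590: h=11 → slot 11
575: h=12 → slot 12
508: h=0, h2=5, probe 0,5 → slot 5
294: h=3 → slot 3
150: h=10, h2=7, probe 10,4 → slot 4
Table: [924, 456, -, 294, 150, 508, -, -, -, -, 423, 590, 575]
Lookup 456: h=0, h2=1, probe 0,1 → found at 1.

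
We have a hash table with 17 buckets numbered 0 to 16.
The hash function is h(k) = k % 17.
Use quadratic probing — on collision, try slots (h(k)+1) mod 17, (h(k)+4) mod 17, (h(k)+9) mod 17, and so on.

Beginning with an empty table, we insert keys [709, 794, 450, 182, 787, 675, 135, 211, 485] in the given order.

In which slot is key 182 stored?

709 hashes to 12; slot 12 is free -> place at 12.
794 hashes to 12; 12 taken -> place at 13.
450 hashes to 8; slot 8 is free -> place at 8.
182 hashes to 12; 12,13 taken -> place at 16.
787 hashes to 5; slot 5 is free -> place at 5.
675 hashes to 12; 12,13,16 taken -> place at 4.
135 hashes to 16; 16 taken -> place at 0.
211 hashes to 7; slot 7 is free -> place at 7.
485 hashes to 9; slot 9 is free -> place at 9.
Table: [135, —, —, —, 675, 787, —, 211, 450, 485, —, —, 709, 794, —, —, 182]

16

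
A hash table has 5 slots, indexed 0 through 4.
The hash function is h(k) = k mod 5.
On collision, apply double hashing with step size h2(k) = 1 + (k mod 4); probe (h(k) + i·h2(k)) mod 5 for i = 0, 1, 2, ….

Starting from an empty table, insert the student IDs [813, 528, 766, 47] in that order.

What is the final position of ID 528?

813 hashes to 3; slot 3 is free -> place at 3.
528 hashes to 3, h2=1; 3 taken -> place at 4.
766 hashes to 1; slot 1 is free -> place at 1.
47 hashes to 2; slot 2 is free -> place at 2.
Table: [∅, 766, 47, 813, 528]

4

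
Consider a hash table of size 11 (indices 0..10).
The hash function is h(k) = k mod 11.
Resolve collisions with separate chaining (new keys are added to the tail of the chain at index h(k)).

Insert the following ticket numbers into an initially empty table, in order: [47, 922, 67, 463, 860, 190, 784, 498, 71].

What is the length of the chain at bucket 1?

2

47 -> bucket 3
922 -> bucket 9
67 -> bucket 1
463 -> bucket 1 (collision)
860 -> bucket 2
190 -> bucket 3 (collision)
784 -> bucket 3 (collision)
498 -> bucket 3 (collision)
71 -> bucket 5
Final buckets:
0: -
1: 67 -> 463
2: 860
3: 47 -> 190 -> 784 -> 498
4: -
5: 71
6: -
7: -
8: -
9: 922
10: -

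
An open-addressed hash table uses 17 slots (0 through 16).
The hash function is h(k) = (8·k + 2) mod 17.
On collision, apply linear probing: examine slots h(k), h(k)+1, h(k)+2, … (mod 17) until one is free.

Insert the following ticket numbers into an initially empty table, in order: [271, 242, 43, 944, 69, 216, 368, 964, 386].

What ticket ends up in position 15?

Insert 271: h=11, slot 11 empty → index 11.
Insert 242: h=0, slot 0 empty → index 0.
Insert 43: h=6, slot 6 empty → index 6.
Insert 944: h=6, slot 6 occupied → index 7.
Insert 69: h=10, slot 10 empty → index 10.
Insert 216: h=13, slot 13 empty → index 13.
Insert 368: h=5, slot 5 empty → index 5.
Insert 964: h=13, slot 13 occupied → index 14.
Insert 386: h=13, slots 13,14 occupied → index 15.
Table: [242, —, —, —, —, 368, 43, 944, —, —, 69, 271, —, 216, 964, 386, —]

386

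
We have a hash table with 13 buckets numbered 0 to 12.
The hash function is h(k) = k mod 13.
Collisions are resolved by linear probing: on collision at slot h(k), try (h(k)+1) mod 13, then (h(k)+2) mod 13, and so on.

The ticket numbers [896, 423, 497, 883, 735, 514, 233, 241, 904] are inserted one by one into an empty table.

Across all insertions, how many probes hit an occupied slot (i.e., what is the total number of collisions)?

896: h=12 -> slot 12
423: h=7 -> slot 7
497: h=3 -> slot 3
883: h=12, probe 12,0 -> slot 0
735: h=7, probe 7,8 -> slot 8
514: h=7, probe 7,8,9 -> slot 9
233: h=12, probe 12,0,1 -> slot 1
241: h=7, probe 7,8,9,10 -> slot 10
904: h=7, probe 7,8,9,10,11 -> slot 11
Table: [883, 233, —, 497, —, —, —, 423, 735, 514, 241, 904, 896]

13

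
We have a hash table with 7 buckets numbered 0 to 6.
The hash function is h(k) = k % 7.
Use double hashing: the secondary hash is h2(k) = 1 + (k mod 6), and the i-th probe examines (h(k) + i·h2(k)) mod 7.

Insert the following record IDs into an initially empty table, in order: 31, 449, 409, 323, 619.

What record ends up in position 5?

409

31: h=3 → slot 3
449: h=1 → slot 1
409: h=3, h2=2, probe 3,5 → slot 5
323: h=1, h2=6, probe 1,0 → slot 0
619: h=3, h2=2, probe 3,5,0,2 → slot 2
Table: [323, 449, 619, 31, ∅, 409, ∅]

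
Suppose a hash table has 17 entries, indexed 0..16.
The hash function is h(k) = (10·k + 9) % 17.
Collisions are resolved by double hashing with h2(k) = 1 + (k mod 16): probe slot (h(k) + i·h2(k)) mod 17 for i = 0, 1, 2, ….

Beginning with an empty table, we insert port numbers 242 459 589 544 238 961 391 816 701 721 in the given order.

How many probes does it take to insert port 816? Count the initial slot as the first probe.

242: h=15 => slot 15
459: h=9 => slot 9
589: h=0 => slot 0
544: h=9, h2=1, probe 9,10 => slot 10
238: h=9, h2=15, probe 9,7 => slot 7
961: h=14 => slot 14
391: h=9, h2=8, probe 9,0,8 => slot 8
816: h=9, h2=1, probe 9,10,11 => slot 11
701: h=15, h2=14, probe 15,12 => slot 12
721: h=11, h2=2, probe 11,13 => slot 13
Table: [589, ., ., ., ., ., ., 238, 391, 459, 544, 816, 701, 721, 961, 242, .]

3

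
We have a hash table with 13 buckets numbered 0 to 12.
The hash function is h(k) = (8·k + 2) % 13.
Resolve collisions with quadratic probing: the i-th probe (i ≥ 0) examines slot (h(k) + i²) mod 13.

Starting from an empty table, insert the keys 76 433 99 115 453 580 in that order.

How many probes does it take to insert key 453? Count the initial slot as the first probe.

3

76 hashes to 12; slot 12 is free -> place at 12.
433 hashes to 8; slot 8 is free -> place at 8.
99 hashes to 1; slot 1 is free -> place at 1.
115 hashes to 12; 12 taken -> place at 0.
453 hashes to 12; 12,0 taken -> place at 3.
580 hashes to 1; 1 taken -> place at 2.
Table: [115, 99, 580, 453, _, _, _, _, 433, _, _, _, 76]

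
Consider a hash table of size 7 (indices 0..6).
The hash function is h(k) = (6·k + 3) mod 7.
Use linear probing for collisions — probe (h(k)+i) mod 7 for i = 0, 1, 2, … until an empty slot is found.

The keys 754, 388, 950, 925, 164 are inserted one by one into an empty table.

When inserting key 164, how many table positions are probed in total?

2

Insert 754: h=5, slot 5 empty -> index 5.
Insert 388: h=0, slot 0 empty -> index 0.
Insert 950: h=5, slot 5 occupied -> index 6.
Insert 925: h=2, slot 2 empty -> index 2.
Insert 164: h=0, slot 0 occupied -> index 1.
Table: [388, 164, 925, -, -, 754, 950]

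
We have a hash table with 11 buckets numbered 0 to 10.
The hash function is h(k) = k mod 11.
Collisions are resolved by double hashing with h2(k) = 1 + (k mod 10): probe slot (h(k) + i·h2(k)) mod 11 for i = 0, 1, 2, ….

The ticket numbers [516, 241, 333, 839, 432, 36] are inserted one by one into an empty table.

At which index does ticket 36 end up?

516: h=10 => slot 10
241: h=10, h2=2, probe 10,1 => slot 1
333: h=3 => slot 3
839: h=3, h2=10, probe 3,2 => slot 2
432: h=3, h2=3, probe 3,6 => slot 6
36: h=3, h2=7, probe 3,10,6,2,9 => slot 9
Table: [-, 241, 839, 333, -, -, 432, -, -, 36, 516]

9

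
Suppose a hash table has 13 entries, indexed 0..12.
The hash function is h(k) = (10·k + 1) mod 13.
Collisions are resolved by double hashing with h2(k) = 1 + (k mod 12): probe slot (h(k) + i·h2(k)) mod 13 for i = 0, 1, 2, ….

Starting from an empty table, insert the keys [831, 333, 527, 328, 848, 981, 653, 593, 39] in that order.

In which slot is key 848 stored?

831 hashes to 4; slot 4 is free -> place at 4.
333 hashes to 3; slot 3 is free -> place at 3.
527 hashes to 6; slot 6 is free -> place at 6.
328 hashes to 5; slot 5 is free -> place at 5.
848 hashes to 5, h2=9; 5 taken -> place at 1.
981 hashes to 9; slot 9 is free -> place at 9.
653 hashes to 5, h2=6; 5 taken -> place at 11.
593 hashes to 3, h2=6; 3,9 taken -> place at 2.
39 hashes to 1, h2=4; 1,5,9 taken -> place at 0.
Table: [39, 848, 593, 333, 831, 328, 527, ., ., 981, ., 653, .]

1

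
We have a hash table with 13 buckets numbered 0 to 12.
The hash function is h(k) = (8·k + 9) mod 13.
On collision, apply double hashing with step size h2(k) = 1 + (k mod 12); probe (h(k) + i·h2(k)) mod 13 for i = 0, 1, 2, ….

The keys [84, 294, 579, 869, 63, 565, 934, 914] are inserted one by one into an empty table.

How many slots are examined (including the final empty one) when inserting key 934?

84: h=5 -> slot 5
294: h=8 -> slot 8
579: h=0 -> slot 0
869: h=6 -> slot 6
63: h=6, h2=4, probe 6,10 -> slot 10
565: h=5, h2=2, probe 5,7 -> slot 7
934: h=6, h2=11, probe 6,4 -> slot 4
914: h=2 -> slot 2
Table: [579, -, 914, -, 934, 84, 869, 565, 294, -, 63, -, -]

2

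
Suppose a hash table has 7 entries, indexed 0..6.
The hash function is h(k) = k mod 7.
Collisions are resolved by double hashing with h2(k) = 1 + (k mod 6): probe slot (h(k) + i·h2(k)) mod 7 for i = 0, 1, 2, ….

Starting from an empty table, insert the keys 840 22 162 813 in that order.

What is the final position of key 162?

2

Insert 840: h=0, slot 0 empty → index 0.
Insert 22: h=1, slot 1 empty → index 1.
Insert 162: h=1, h2=1, slot 1 occupied → index 2.
Insert 813: h=1, h2=4, slot 1 occupied → index 5.
Table: [840, 22, 162, -, -, 813, -]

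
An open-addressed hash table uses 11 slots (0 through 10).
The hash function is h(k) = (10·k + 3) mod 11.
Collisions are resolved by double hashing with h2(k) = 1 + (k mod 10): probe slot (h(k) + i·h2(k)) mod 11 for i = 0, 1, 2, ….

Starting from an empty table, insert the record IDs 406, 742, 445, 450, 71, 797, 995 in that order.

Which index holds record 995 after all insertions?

Insert 406: h=4, slot 4 empty -> index 4.
Insert 742: h=9, slot 9 empty -> index 9.
Insert 445: h=9, h2=6, slots 9,4 occupied -> index 10.
Insert 450: h=4, h2=1, slot 4 occupied -> index 5.
Insert 71: h=9, h2=2, slot 9 occupied -> index 0.
Insert 797: h=9, h2=8, slot 9 occupied -> index 6.
Insert 995: h=9, h2=6, slots 9,4,10,5,0,6 occupied -> index 1.
Table: [71, 995, _, _, 406, 450, 797, _, _, 742, 445]

1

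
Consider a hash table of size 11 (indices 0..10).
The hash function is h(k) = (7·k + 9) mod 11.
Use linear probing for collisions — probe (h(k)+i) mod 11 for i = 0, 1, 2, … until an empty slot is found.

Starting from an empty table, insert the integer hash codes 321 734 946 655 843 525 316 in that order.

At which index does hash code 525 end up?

0

321: h=1 -> slot 1
734: h=10 -> slot 10
946: h=9 -> slot 9
655: h=7 -> slot 7
843: h=3 -> slot 3
525: h=10, probe 10,0 -> slot 0
316: h=10, probe 10,0,1,2 -> slot 2
Table: [525, 321, 316, 843, ∅, ∅, ∅, 655, ∅, 946, 734]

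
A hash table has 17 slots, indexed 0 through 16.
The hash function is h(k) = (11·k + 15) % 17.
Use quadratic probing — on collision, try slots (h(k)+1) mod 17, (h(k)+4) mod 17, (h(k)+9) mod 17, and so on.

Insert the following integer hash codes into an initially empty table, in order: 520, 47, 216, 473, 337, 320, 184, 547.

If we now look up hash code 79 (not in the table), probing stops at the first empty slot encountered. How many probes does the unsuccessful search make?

2

520 hashes to 6; slot 6 is free => place at 6.
47 hashes to 5; slot 5 is free => place at 5.
216 hashes to 11; slot 11 is free => place at 11.
473 hashes to 16; slot 16 is free => place at 16.
337 hashes to 16; 16 taken => place at 0.
320 hashes to 16; 16,0 taken => place at 3.
184 hashes to 16; 16,0,3 taken => place at 8.
547 hashes to 14; slot 14 is free => place at 14.
Table: [337, _, _, 320, _, 47, 520, _, 184, _, _, 216, _, _, 547, _, 473]
Lookup 79: h=0, probe 0,1 → slot 1 empty, not found.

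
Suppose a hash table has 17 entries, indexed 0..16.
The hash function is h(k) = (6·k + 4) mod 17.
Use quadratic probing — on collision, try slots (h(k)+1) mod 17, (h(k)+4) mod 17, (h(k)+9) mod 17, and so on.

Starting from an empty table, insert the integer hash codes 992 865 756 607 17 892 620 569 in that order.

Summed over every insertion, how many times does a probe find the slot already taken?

6

992: h=6 => slot 6
865: h=9 => slot 9
756: h=1 => slot 1
607: h=8 => slot 8
17: h=4 => slot 4
892: h=1, probe 1,2 => slot 2
620: h=1, probe 1,2,5 => slot 5
569: h=1, probe 1,2,5,10 => slot 10
Table: [—, 756, 892, —, 17, 620, 992, —, 607, 865, 569, —, —, —, —, —, —]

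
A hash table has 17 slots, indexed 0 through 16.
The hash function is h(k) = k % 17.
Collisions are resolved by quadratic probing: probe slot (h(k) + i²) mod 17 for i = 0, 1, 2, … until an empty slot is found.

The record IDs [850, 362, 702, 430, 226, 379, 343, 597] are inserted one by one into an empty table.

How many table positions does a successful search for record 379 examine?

5

Insert 850: h=0, slot 0 empty -> index 0.
Insert 362: h=5, slot 5 empty -> index 5.
Insert 702: h=5, slot 5 occupied -> index 6.
Insert 430: h=5, slots 5,6 occupied -> index 9.
Insert 226: h=5, slots 5,6,9 occupied -> index 14.
Insert 379: h=5, slots 5,6,9,14 occupied -> index 4.
Insert 343: h=3, slot 3 empty -> index 3.
Insert 597: h=2, slot 2 empty -> index 2.
Table: [850, -, 597, 343, 379, 362, 702, -, -, 430, -, -, -, -, 226, -, -]
Lookup 379: h=5, probe 5,6,9,14,4 → found at 4.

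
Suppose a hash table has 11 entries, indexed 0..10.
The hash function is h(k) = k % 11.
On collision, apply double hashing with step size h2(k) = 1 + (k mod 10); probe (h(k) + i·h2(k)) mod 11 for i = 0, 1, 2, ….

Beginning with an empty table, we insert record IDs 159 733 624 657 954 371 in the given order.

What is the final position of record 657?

159: h=5 → slot 5
733: h=7 → slot 7
624: h=8 → slot 8
657: h=8, h2=8, probe 8,5,2 → slot 2
954: h=8, h2=5, probe 8,2,7,1 → slot 1
371: h=8, h2=2, probe 8,10 → slot 10
Table: [—, 954, 657, —, —, 159, —, 733, 624, —, 371]

2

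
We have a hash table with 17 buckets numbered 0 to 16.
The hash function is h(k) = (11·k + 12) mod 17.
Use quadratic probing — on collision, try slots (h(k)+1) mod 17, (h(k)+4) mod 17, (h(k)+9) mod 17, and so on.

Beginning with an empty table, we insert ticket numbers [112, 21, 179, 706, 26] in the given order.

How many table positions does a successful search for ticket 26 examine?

112: h=3 -> slot 3
21: h=5 -> slot 5
179: h=9 -> slot 9
706: h=9, probe 9,10 -> slot 10
26: h=9, probe 9,10,13 -> slot 13
Table: [—, —, —, 112, —, 21, —, —, —, 179, 706, —, —, 26, —, —, —]
Lookup 26: h=9, probe 9,10,13 → found at 13.

3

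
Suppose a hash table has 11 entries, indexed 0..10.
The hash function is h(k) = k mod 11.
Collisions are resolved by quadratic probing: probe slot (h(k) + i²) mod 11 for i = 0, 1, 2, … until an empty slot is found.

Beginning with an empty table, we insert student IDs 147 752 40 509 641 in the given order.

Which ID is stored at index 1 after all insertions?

Insert 147: h=4, slot 4 empty => index 4.
Insert 752: h=4, slot 4 occupied => index 5.
Insert 40: h=7, slot 7 empty => index 7.
Insert 509: h=3, slot 3 empty => index 3.
Insert 641: h=3, slots 3,4,7 occupied => index 1.
Table: [—, 641, —, 509, 147, 752, —, 40, —, —, —]

641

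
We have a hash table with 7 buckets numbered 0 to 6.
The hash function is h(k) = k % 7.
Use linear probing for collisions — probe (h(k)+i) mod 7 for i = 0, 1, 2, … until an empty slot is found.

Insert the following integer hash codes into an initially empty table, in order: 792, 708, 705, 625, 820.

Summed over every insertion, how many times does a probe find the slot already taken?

792: h=1 -> slot 1
708: h=1, probe 1,2 -> slot 2
705: h=5 -> slot 5
625: h=2, probe 2,3 -> slot 3
820: h=1, probe 1,2,3,4 -> slot 4
Table: [-, 792, 708, 625, 820, 705, -]

5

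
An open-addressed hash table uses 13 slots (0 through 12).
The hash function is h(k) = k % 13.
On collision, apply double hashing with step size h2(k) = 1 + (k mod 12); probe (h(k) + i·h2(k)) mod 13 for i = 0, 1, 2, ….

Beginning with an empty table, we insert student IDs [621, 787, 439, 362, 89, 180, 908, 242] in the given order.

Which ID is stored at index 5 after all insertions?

621 hashes to 10; slot 10 is free → place at 10.
787 hashes to 7; slot 7 is free → place at 7.
439 hashes to 10, h2=8; 10 taken → place at 5.
362 hashes to 11; slot 11 is free → place at 11.
89 hashes to 11, h2=6; 11 taken → place at 4.
180 hashes to 11, h2=1; 11 taken → place at 12.
908 hashes to 11, h2=9; 11,7 taken → place at 3.
242 hashes to 8; slot 8 is free → place at 8.
Table: [∅, ∅, ∅, 908, 89, 439, ∅, 787, 242, ∅, 621, 362, 180]

439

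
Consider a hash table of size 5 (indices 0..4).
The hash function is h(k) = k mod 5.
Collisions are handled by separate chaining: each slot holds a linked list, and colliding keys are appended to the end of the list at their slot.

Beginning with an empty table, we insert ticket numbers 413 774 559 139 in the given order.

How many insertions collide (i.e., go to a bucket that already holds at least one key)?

2

413 → bucket 3
774 → bucket 4
559 → bucket 4 (collision)
139 → bucket 4 (collision)
Final buckets:
0: ∅
1: ∅
2: ∅
3: 413
4: 774 -> 559 -> 139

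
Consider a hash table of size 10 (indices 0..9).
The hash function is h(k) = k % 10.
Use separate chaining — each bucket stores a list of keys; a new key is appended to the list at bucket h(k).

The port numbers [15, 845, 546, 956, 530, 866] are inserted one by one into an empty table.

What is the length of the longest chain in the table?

15 → bucket 5
845 → bucket 5 (collision)
546 → bucket 6
956 → bucket 6 (collision)
530 → bucket 0
866 → bucket 6 (collision)
Final buckets:
0: 530
1: _
2: _
3: _
4: _
5: 15 -> 845
6: 546 -> 956 -> 866
7: _
8: _
9: _

3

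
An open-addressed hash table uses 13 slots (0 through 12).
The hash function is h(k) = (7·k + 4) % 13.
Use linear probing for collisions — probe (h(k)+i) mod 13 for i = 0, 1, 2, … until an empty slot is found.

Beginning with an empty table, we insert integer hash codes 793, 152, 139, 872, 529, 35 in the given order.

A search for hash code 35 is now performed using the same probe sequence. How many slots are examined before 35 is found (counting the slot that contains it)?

5

793 hashes to 4; slot 4 is free => place at 4.
152 hashes to 2; slot 2 is free => place at 2.
139 hashes to 2; 2 taken => place at 3.
872 hashes to 11; slot 11 is free => place at 11.
529 hashes to 2; 2,3,4 taken => place at 5.
35 hashes to 2; 2,3,4,5 taken => place at 6.
Table: [∅, ∅, 152, 139, 793, 529, 35, ∅, ∅, ∅, ∅, 872, ∅]
Lookup 35: h=2, probe 2,3,4,5,6 → found at 6.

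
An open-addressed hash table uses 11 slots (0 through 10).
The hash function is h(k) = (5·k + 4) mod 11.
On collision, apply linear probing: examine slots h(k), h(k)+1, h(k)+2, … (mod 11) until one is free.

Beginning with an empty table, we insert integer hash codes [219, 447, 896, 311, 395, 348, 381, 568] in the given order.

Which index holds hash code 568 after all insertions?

2

219 hashes to 10; slot 10 is free => place at 10.
447 hashes to 6; slot 6 is free => place at 6.
896 hashes to 7; slot 7 is free => place at 7.
311 hashes to 8; slot 8 is free => place at 8.
395 hashes to 10; 10 taken => place at 0.
348 hashes to 6; 6,7,8 taken => place at 9.
381 hashes to 6; 6,7,8,9,10,0 taken => place at 1.
568 hashes to 6; 6,7,8,9,10,0,1 taken => place at 2.
Table: [395, 381, 568, -, -, -, 447, 896, 311, 348, 219]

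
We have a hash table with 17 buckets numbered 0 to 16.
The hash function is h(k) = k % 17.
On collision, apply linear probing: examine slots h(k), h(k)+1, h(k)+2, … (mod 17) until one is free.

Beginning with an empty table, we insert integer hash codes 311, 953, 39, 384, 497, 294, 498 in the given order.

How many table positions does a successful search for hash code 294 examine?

3

311: h=5 -> slot 5
953: h=1 -> slot 1
39: h=5, probe 5,6 -> slot 6
384: h=10 -> slot 10
497: h=4 -> slot 4
294: h=5, probe 5,6,7 -> slot 7
498: h=5, probe 5,6,7,8 -> slot 8
Table: [., 953, ., ., 497, 311, 39, 294, 498, ., 384, ., ., ., ., ., .]
Lookup 294: h=5, probe 5,6,7 → found at 7.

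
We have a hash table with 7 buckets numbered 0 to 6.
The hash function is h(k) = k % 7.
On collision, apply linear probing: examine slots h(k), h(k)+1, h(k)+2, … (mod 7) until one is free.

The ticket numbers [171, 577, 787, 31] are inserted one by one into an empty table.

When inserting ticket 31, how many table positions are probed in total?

Insert 171: h=3, slot 3 empty -> index 3.
Insert 577: h=3, slot 3 occupied -> index 4.
Insert 787: h=3, slots 3,4 occupied -> index 5.
Insert 31: h=3, slots 3,4,5 occupied -> index 6.
Table: [∅, ∅, ∅, 171, 577, 787, 31]

4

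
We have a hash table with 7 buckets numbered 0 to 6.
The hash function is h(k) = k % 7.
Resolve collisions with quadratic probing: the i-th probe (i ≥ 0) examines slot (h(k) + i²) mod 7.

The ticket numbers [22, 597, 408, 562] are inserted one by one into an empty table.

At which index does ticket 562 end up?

6

22: h=1 => slot 1
597: h=2 => slot 2
408: h=2, probe 2,3 => slot 3
562: h=2, probe 2,3,6 => slot 6
Table: [., 22, 597, 408, ., ., 562]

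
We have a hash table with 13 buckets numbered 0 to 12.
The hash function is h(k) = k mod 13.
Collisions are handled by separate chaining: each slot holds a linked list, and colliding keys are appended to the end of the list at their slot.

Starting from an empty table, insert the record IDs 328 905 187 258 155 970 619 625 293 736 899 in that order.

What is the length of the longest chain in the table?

Insert 328: h=3, bucket 3 empty -> new chain.
Insert 905: h=8, bucket 8 empty -> new chain.
Insert 187: h=5, bucket 5 empty -> new chain.
Insert 258: h=11, bucket 11 empty -> new chain.
Insert 155: h=12, bucket 12 empty -> new chain.
Insert 970: h=8, bucket 8 nonempty -> append to chain.
Insert 619: h=8, bucket 8 nonempty -> append to chain.
Insert 625: h=1, bucket 1 empty -> new chain.
Insert 293: h=7, bucket 7 empty -> new chain.
Insert 736: h=8, bucket 8 nonempty -> append to chain.
Insert 899: h=2, bucket 2 empty -> new chain.
Final buckets:
0: -
1: 625
2: 899
3: 328
4: -
5: 187
6: -
7: 293
8: 905 -> 970 -> 619 -> 736
9: -
10: -
11: 258
12: 155

4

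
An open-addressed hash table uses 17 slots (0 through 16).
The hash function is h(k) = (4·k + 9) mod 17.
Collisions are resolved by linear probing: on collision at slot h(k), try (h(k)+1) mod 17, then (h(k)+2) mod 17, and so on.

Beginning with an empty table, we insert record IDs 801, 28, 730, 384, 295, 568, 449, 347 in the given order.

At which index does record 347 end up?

6

801 hashes to 0; slot 0 is free => place at 0.
28 hashes to 2; slot 2 is free => place at 2.
730 hashes to 5; slot 5 is free => place at 5.
384 hashes to 15; slot 15 is free => place at 15.
295 hashes to 16; slot 16 is free => place at 16.
568 hashes to 3; slot 3 is free => place at 3.
449 hashes to 3; 3 taken => place at 4.
347 hashes to 3; 3,4,5 taken => place at 6.
Table: [801, -, 28, 568, 449, 730, 347, -, -, -, -, -, -, -, -, 384, 295]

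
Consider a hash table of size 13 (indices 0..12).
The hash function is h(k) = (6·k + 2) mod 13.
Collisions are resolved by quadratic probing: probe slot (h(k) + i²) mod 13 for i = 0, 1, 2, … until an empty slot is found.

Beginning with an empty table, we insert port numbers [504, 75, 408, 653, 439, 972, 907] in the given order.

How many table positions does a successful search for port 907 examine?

504: h=10 -> slot 10
75: h=10, probe 10,11 -> slot 11
408: h=6 -> slot 6
653: h=7 -> slot 7
439: h=10, probe 10,11,1 -> slot 1
972: h=10, probe 10,11,1,6,0 -> slot 0
907: h=10, probe 10,11,1,6,0,9 -> slot 9
Table: [972, 439, —, —, —, —, 408, 653, —, 907, 504, 75, —]
Lookup 907: h=10, probe 10,11,1,6,0,9 → found at 9.

6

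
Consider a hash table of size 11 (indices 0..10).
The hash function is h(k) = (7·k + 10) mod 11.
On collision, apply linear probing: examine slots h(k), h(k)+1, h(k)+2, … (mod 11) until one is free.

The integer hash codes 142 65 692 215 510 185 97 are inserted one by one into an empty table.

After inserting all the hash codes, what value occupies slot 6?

142: h=3 -> slot 3
65: h=3, probe 3,4 -> slot 4
692: h=3, probe 3,4,5 -> slot 5
215: h=8 -> slot 8
510: h=5, probe 5,6 -> slot 6
185: h=7 -> slot 7
97: h=7, probe 7,8,9 -> slot 9
Table: [_, _, _, 142, 65, 692, 510, 185, 215, 97, _]

510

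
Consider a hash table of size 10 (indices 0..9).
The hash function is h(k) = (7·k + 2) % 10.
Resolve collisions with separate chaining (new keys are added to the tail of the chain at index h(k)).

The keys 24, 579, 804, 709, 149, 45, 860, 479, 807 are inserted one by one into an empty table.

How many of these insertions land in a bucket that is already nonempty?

4

Insert 24: h=0, bucket 0 empty -> new chain.
Insert 579: h=5, bucket 5 empty -> new chain.
Insert 804: h=0, bucket 0 nonempty -> append to chain.
Insert 709: h=5, bucket 5 nonempty -> append to chain.
Insert 149: h=5, bucket 5 nonempty -> append to chain.
Insert 45: h=7, bucket 7 empty -> new chain.
Insert 860: h=2, bucket 2 empty -> new chain.
Insert 479: h=5, bucket 5 nonempty -> append to chain.
Insert 807: h=1, bucket 1 empty -> new chain.
Final buckets:
0: 24 -> 804
1: 807
2: 860
3: _
4: _
5: 579 -> 709 -> 149 -> 479
6: _
7: 45
8: _
9: _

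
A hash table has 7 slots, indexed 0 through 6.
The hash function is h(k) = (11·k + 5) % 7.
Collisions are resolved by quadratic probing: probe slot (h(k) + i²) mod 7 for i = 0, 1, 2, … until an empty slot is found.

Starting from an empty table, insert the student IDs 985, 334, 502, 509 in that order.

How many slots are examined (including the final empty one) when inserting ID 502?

Insert 985: h=4, slot 4 empty => index 4.
Insert 334: h=4, slot 4 occupied => index 5.
Insert 502: h=4, slots 4,5 occupied => index 1.
Insert 509: h=4, slots 4,5,1 occupied => index 6.
Table: [∅, 502, ∅, ∅, 985, 334, 509]

3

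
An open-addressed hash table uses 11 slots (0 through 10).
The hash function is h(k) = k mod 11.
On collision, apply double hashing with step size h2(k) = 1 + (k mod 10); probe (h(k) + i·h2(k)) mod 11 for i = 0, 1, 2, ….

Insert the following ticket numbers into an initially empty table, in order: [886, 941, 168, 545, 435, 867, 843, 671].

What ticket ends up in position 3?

886 hashes to 6; slot 6 is free -> place at 6.
941 hashes to 6, h2=2; 6 taken -> place at 8.
168 hashes to 3; slot 3 is free -> place at 3.
545 hashes to 6, h2=6; 6 taken -> place at 1.
435 hashes to 6, h2=6; 6,1 taken -> place at 7.
867 hashes to 9; slot 9 is free -> place at 9.
843 hashes to 7, h2=4; 7 taken -> place at 0.
671 hashes to 0, h2=2; 0 taken -> place at 2.
Table: [843, 545, 671, 168, -, -, 886, 435, 941, 867, -]

168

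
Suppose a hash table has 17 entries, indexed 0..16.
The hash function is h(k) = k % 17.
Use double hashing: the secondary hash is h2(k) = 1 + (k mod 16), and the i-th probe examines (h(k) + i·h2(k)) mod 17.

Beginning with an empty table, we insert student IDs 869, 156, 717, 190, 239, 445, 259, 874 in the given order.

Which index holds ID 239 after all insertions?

Insert 869: h=2, slot 2 empty -> index 2.
Insert 156: h=3, slot 3 empty -> index 3.
Insert 717: h=3, h2=14, slot 3 occupied -> index 0.
Insert 190: h=3, h2=15, slot 3 occupied -> index 1.
Insert 239: h=1, h2=16, slots 1,0 occupied -> index 16.
Insert 445: h=3, h2=14, slots 3,0 occupied -> index 14.
Insert 259: h=4, slot 4 empty -> index 4.
Insert 874: h=7, slot 7 empty -> index 7.
Table: [717, 190, 869, 156, 259, ∅, ∅, 874, ∅, ∅, ∅, ∅, ∅, ∅, 445, ∅, 239]

16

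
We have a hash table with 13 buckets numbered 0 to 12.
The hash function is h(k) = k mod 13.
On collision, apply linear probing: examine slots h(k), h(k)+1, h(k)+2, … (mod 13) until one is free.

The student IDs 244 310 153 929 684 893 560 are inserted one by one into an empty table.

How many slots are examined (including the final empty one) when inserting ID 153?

Insert 244: h=10, slot 10 empty -> index 10.
Insert 310: h=11, slot 11 empty -> index 11.
Insert 153: h=10, slots 10,11 occupied -> index 12.
Insert 929: h=6, slot 6 empty -> index 6.
Insert 684: h=8, slot 8 empty -> index 8.
Insert 893: h=9, slot 9 empty -> index 9.
Insert 560: h=1, slot 1 empty -> index 1.
Table: [-, 560, -, -, -, -, 929, -, 684, 893, 244, 310, 153]

3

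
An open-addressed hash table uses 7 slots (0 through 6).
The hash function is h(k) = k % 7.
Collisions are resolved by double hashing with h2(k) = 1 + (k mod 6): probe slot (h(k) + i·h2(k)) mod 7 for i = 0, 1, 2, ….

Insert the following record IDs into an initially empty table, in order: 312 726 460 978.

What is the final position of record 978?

312 hashes to 4; slot 4 is free -> place at 4.
726 hashes to 5; slot 5 is free -> place at 5.
460 hashes to 5, h2=5; 5 taken -> place at 3.
978 hashes to 5, h2=1; 5 taken -> place at 6.
Table: [∅, ∅, ∅, 460, 312, 726, 978]

6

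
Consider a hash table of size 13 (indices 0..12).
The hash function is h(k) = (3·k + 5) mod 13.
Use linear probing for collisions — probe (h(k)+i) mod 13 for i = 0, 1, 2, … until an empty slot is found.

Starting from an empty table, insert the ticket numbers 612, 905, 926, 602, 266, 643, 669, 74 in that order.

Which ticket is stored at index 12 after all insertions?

612: h=8 => slot 8
905: h=3 => slot 3
926: h=1 => slot 1
602: h=4 => slot 4
266: h=10 => slot 10
643: h=10, probe 10,11 => slot 11
669: h=10, probe 10,11,12 => slot 12
74: h=6 => slot 6
Table: [—, 926, —, 905, 602, —, 74, —, 612, —, 266, 643, 669]

669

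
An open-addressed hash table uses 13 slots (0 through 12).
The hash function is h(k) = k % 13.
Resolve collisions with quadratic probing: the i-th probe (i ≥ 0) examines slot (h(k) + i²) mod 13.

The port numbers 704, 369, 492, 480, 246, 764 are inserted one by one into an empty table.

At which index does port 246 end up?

704: h=2 -> slot 2
369: h=5 -> slot 5
492: h=11 -> slot 11
480: h=12 -> slot 12
246: h=12, probe 12,0 -> slot 0
764: h=10 -> slot 10
Table: [246, ∅, 704, ∅, ∅, 369, ∅, ∅, ∅, ∅, 764, 492, 480]

0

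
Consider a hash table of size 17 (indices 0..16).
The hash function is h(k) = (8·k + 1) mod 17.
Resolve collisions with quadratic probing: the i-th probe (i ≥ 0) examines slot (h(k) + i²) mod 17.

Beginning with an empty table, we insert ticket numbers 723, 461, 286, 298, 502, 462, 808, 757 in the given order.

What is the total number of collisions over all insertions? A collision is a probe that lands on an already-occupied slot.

Insert 723: h=5, slot 5 empty => index 5.
Insert 461: h=0, slot 0 empty => index 0.
Insert 286: h=11, slot 11 empty => index 11.
Insert 298: h=5, slot 5 occupied => index 6.
Insert 502: h=5, slots 5,6 occupied => index 9.
Insert 462: h=8, slot 8 empty => index 8.
Insert 808: h=5, slots 5,6,9 occupied => index 14.
Insert 757: h=5, slots 5,6,9,14 occupied => index 4.
Table: [461, -, -, -, 757, 723, 298, -, 462, 502, -, 286, -, -, 808, -, -]

10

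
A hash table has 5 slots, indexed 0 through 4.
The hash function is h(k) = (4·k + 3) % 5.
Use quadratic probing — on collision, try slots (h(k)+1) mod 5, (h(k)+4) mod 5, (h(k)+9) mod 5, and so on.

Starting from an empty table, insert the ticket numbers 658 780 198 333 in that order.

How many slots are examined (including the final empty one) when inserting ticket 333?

3

658: h=0 => slot 0
780: h=3 => slot 3
198: h=0, probe 0,1 => slot 1
333: h=0, probe 0,1,4 => slot 4
Table: [658, 198, _, 780, 333]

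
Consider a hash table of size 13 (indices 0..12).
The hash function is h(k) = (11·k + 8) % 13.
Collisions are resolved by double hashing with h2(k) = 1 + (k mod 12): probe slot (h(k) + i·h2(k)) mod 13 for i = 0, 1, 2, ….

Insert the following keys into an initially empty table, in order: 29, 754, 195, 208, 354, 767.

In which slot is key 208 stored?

0

29 hashes to 2; slot 2 is free => place at 2.
754 hashes to 8; slot 8 is free => place at 8.
195 hashes to 8, h2=4; 8 taken => place at 12.
208 hashes to 8, h2=5; 8 taken => place at 0.
354 hashes to 2, h2=7; 2 taken => place at 9.
767 hashes to 8, h2=12; 8 taken => place at 7.
Table: [208, ∅, 29, ∅, ∅, ∅, ∅, 767, 754, 354, ∅, ∅, 195]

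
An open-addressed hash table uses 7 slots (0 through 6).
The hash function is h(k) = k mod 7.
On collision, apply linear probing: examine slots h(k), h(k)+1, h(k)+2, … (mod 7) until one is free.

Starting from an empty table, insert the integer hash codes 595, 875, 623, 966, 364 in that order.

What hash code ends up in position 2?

623

595: h=0 => slot 0
875: h=0, probe 0,1 => slot 1
623: h=0, probe 0,1,2 => slot 2
966: h=0, probe 0,1,2,3 => slot 3
364: h=0, probe 0,1,2,3,4 => slot 4
Table: [595, 875, 623, 966, 364, ., .]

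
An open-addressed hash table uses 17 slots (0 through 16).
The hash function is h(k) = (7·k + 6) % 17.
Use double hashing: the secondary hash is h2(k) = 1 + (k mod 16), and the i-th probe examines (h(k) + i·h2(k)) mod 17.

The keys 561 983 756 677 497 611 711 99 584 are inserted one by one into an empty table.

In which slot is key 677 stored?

Insert 561: h=6, slot 6 empty -> index 6.
Insert 983: h=2, slot 2 empty -> index 2.
Insert 756: h=11, slot 11 empty -> index 11.
Insert 677: h=2, h2=6, slot 2 occupied -> index 8.
Insert 497: h=0, slot 0 empty -> index 0.
Insert 611: h=16, slot 16 empty -> index 16.
Insert 711: h=2, h2=8, slot 2 occupied -> index 10.
Insert 99: h=2, h2=4, slots 2,6,10 occupied -> index 14.
Insert 584: h=14, h2=9, slots 14,6 occupied -> index 15.
Table: [497, —, 983, —, —, —, 561, —, 677, —, 711, 756, —, —, 99, 584, 611]

8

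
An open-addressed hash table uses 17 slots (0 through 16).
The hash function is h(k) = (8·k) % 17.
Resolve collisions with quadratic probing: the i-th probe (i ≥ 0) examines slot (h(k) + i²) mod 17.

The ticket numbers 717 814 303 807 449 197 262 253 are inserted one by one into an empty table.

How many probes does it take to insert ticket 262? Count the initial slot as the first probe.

717 hashes to 7; slot 7 is free -> place at 7.
814 hashes to 1; slot 1 is free -> place at 1.
303 hashes to 10; slot 10 is free -> place at 10.
807 hashes to 13; slot 13 is free -> place at 13.
449 hashes to 5; slot 5 is free -> place at 5.
197 hashes to 12; slot 12 is free -> place at 12.
262 hashes to 5; 5 taken -> place at 6.
253 hashes to 1; 1 taken -> place at 2.
Table: [-, 814, 253, -, -, 449, 262, 717, -, -, 303, -, 197, 807, -, -, -]

2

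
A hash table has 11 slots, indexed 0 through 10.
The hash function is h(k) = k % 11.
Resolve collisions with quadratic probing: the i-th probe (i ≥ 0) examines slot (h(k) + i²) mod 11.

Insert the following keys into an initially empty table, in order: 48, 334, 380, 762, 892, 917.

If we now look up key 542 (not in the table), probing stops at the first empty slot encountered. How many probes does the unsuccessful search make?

3

Insert 48: h=4, slot 4 empty -> index 4.
Insert 334: h=4, slot 4 occupied -> index 5.
Insert 380: h=6, slot 6 empty -> index 6.
Insert 762: h=3, slot 3 empty -> index 3.
Insert 892: h=1, slot 1 empty -> index 1.
Insert 917: h=4, slots 4,5 occupied -> index 8.
Table: [_, 892, _, 762, 48, 334, 380, _, 917, _, _]
Lookup 542: h=3, probe 3,4,7 → slot 7 empty, not found.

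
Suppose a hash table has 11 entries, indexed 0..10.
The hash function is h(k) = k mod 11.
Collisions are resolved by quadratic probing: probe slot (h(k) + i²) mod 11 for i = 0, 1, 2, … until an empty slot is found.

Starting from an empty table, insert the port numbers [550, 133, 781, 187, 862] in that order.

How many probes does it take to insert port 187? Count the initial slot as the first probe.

Insert 550: h=0, slot 0 empty → index 0.
Insert 133: h=1, slot 1 empty → index 1.
Insert 781: h=0, slots 0,1 occupied → index 4.
Insert 187: h=0, slots 0,1,4 occupied → index 9.
Insert 862: h=4, slot 4 occupied → index 5.
Table: [550, 133, -, -, 781, 862, -, -, -, 187, -]

4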